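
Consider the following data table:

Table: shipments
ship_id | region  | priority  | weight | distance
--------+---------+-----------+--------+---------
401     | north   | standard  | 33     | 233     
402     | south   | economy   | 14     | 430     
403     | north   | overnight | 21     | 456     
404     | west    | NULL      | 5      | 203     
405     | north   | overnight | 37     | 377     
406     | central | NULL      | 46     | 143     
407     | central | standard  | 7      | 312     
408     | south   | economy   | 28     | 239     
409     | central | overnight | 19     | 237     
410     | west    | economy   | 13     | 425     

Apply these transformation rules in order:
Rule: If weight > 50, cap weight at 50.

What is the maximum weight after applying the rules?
46

Step 1: Original maximum weight = 46
Step 2: Check cap of 50 against maximum
Step 3: No records exceed the cap (max 46 <= cap 50), so no capping applies
Step 4: Maximum after transformation = 46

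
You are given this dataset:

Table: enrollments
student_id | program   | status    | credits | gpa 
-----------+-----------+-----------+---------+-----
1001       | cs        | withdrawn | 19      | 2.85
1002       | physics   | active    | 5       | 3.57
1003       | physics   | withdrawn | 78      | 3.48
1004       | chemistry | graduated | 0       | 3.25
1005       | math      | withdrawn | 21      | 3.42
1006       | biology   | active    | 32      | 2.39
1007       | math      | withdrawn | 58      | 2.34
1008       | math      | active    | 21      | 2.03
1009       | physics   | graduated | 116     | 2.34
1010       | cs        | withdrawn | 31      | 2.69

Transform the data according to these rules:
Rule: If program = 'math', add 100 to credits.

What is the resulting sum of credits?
681

Step 1: Count records where program = 'math': 3
Step 2: Total bonus added: 3 × 100 = 300
Step 3: Original sum of credits: 381
Step 4: Final sum = 381 + 300 = 681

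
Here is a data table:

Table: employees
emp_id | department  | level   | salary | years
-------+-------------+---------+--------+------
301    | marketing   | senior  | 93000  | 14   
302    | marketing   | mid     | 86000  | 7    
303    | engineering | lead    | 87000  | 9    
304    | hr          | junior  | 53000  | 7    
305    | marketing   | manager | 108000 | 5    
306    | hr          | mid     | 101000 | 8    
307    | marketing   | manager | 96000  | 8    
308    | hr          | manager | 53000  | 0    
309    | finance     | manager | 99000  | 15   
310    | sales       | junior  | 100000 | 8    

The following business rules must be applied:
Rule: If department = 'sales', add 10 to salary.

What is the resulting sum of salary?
876010

Step 1: Count records where department = 'sales': 1
Step 2: Total bonus added: 1 × 10 = 10
Step 3: Original sum of salary: 876000
Step 4: Final sum = 876000 + 10 = 876010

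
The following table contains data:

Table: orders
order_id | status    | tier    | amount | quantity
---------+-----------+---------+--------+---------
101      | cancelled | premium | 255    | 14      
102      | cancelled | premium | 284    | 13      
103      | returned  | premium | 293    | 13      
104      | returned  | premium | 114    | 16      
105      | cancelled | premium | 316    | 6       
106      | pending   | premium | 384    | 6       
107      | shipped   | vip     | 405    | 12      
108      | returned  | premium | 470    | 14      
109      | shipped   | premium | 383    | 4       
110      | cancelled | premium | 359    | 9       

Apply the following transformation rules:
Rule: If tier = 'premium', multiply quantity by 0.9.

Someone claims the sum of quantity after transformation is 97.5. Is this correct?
Yes, the result is correct.

Step 1: Calculate the correct sum after transformation
Step 2: Apply multiplier 0.9 to records where tier = 'premium'
Step 3: Correct result = 97.5
Step 4: Claimed result = 97.5
Step 5: 97.5 = 97.5 ✓
Conclusion: The claimed result is correct.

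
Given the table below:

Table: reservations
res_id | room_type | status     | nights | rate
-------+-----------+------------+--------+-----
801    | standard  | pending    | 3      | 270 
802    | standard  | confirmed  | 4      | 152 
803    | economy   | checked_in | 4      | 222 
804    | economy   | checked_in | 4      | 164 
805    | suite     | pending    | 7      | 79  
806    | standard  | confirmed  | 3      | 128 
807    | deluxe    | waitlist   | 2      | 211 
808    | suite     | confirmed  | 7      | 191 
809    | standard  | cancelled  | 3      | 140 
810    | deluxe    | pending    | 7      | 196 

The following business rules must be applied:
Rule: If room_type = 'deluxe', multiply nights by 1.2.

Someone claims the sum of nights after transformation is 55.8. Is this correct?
No, the correct result is 45.8.

Step 1: Calculate the correct sum after transformation
Step 2: Apply multiplier 1.2 to records where room_type = 'deluxe'
Step 3: Correct result = 45.8
Step 4: Claimed result = 55.8
Step 5: 45.8 ≠ 55.8
Conclusion: The claimed result is incorrect. The correct answer is 45.8.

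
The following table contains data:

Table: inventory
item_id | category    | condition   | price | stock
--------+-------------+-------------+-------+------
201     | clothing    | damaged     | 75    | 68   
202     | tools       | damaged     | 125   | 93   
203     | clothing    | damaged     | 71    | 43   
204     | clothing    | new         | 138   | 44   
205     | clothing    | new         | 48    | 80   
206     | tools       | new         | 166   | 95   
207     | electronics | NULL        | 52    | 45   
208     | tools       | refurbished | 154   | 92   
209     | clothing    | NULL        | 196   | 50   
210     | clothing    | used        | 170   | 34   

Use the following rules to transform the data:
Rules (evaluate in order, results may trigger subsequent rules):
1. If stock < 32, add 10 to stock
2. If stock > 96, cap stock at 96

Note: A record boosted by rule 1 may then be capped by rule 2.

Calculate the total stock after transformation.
644

Step 1: Apply rule 1 to records with stock < 32
  - 0 records get bonus of 10
  - Of these, 0 records then exceed 96 and get capped
Step 2: Apply rule 2 to records with stock > 96
  - 0 records (original) are capped
Step 3: Calculate final sum = 644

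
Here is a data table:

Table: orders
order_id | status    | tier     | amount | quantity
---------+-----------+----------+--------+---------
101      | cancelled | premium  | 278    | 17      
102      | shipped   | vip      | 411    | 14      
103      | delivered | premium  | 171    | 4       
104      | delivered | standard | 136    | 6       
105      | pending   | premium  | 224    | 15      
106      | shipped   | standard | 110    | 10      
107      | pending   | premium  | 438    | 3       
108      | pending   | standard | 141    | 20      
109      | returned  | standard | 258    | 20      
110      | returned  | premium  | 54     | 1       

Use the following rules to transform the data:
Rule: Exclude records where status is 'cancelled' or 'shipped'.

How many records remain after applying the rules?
7

Step 1: Count records to exclude
  - 1 (cancelled) + 2 (shipped) = 3 records
Step 2: Total records: 10
Step 3: Remaining = 10 - 3 = 7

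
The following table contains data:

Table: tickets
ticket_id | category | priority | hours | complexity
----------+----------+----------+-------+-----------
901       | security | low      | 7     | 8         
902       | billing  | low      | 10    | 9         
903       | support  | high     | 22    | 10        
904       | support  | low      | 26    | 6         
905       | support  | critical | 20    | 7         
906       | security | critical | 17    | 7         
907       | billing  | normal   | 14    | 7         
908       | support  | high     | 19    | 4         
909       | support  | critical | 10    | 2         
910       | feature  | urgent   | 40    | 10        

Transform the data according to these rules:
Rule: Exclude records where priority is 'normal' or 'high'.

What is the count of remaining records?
7

Step 1: Count records to exclude
  - 1 (normal) + 2 (high) = 3 records
Step 2: Total records: 10
Step 3: Remaining = 10 - 3 = 7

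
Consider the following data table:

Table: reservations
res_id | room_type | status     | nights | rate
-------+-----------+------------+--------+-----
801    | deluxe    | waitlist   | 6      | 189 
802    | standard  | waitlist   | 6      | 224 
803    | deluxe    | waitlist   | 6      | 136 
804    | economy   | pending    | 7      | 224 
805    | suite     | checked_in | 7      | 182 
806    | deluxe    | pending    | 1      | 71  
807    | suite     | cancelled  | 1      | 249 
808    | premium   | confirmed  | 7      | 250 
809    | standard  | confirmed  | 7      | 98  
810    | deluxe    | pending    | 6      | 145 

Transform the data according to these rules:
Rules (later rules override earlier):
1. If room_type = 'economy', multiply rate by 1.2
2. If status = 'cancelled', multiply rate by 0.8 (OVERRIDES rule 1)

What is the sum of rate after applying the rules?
1763.0

Step 1: Rule 2 takes priority for records with status = 'cancelled'
  - 1 records: 249 × 0.8 = 199.2
Step 2: Rule 1 applies to remaining records with room_type = 'economy'
  - 1 records: 224 × 1.2 = 268.8
Step 3: Other records unchanged: 1295
Step 4: Final sum = 199.2 + 268.8 + 1295 = 1763.0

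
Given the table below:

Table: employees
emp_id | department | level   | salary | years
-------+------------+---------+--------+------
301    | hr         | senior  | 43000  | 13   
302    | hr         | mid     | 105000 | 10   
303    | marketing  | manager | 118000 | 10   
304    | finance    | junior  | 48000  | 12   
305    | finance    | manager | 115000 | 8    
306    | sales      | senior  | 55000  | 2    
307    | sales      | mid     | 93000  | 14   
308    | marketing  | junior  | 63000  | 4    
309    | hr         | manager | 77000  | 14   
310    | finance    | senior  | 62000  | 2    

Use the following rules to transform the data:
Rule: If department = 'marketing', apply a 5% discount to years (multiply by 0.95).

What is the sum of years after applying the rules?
88.3

Step 1: Records with department = 'marketing' have total years = 14
Step 2: Apply multiplier: 14 × 0.95 = 13.3
Step 3: Other records total: 75
Step 4: Final sum = 13.3 + 75 = 88.3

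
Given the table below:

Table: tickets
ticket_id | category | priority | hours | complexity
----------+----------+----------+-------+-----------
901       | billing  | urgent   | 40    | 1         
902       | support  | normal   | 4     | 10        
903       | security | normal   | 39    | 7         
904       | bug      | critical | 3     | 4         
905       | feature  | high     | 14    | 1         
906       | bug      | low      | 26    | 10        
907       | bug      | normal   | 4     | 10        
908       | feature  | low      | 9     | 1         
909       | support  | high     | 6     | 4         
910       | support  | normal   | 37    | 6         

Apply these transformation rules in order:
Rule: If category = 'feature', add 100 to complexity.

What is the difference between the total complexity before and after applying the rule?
200

Step 1: Original sum of complexity = 54
Step 2: 2 records have category = 'feature'
Step 3: Each affected record changes by 100
Step 4: Total change = 2 × 100 = 200
Step 5: New sum = 54 + 200 = 254
Step 6: Difference = |254 - 54| = 200
        (Sum increased by 200)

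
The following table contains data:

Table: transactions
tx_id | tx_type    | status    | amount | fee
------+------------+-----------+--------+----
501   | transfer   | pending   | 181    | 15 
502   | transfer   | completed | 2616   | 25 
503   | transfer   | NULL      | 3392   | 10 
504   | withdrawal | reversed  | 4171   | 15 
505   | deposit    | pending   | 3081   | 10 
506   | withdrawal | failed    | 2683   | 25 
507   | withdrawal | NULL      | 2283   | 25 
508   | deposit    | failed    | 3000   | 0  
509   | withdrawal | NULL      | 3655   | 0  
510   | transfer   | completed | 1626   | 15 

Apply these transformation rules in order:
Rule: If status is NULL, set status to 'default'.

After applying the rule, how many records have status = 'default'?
3

Step 1: Count records where status IS NULL
Step 2: Found 3 records with NULL status
Step 3: These records will have status set to 'default'
Step 4: Records already having status = 'default': 0
Step 5: Answer: 3 + 0 = 3 records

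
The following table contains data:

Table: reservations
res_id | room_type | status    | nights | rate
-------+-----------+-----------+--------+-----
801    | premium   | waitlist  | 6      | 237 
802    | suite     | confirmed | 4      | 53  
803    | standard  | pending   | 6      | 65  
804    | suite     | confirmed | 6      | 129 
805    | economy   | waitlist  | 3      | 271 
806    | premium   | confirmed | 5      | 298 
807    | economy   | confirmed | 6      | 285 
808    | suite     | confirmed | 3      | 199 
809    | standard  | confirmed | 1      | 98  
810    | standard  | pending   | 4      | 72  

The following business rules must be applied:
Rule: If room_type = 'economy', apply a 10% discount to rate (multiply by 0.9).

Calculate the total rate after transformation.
1651.4

Step 1: Records with room_type = 'economy' have total rate = 556
Step 2: Apply multiplier: 556 × 0.9 = 500.4
Step 3: Other records total: 1151
Step 4: Final sum = 500.4 + 1151 = 1651.4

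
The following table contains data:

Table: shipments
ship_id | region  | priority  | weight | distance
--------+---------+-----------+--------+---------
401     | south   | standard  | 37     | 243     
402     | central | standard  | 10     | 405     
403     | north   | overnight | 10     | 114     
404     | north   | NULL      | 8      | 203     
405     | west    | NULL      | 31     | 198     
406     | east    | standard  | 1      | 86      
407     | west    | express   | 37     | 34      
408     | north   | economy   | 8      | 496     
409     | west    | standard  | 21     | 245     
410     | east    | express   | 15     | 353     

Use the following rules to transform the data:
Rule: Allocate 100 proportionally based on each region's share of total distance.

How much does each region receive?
central: 17.04, east: 18.47, north: 34.2, south: 10.22, west: 20.07

Step 1: Calculate total distance = 2377
Step 2: Calculate each region's proportion:
  central: 405/2377 = 17.04% → 17.04
  east: 439/2377 = 18.47% → 18.47
  north: 813/2377 = 34.20% → 34.2
  south: 243/2377 = 10.22% → 10.22
  west: 477/2377 = 20.07% → 20.07
Step 3: Verify: sum of allocations ≈ 100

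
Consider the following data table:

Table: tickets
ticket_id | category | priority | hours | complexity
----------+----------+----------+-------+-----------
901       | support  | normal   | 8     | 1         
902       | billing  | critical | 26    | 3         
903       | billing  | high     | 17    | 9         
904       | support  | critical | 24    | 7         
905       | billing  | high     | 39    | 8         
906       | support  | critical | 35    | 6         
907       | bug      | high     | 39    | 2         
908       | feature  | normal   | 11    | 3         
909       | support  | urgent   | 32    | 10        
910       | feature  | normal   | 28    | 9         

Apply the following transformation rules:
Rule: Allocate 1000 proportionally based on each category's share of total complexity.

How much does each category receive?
billing: 344.83, bug: 34.48, feature: 206.9, support: 413.79

Step 1: Calculate total complexity = 58
Step 2: Calculate each category's proportion:
  billing: 20/58 = 34.48% → 344.83
  bug: 2/58 = 3.45% → 34.48
  feature: 12/58 = 20.69% → 206.9
  support: 24/58 = 41.38% → 413.79
Step 3: Verify: sum of allocations ≈ 1000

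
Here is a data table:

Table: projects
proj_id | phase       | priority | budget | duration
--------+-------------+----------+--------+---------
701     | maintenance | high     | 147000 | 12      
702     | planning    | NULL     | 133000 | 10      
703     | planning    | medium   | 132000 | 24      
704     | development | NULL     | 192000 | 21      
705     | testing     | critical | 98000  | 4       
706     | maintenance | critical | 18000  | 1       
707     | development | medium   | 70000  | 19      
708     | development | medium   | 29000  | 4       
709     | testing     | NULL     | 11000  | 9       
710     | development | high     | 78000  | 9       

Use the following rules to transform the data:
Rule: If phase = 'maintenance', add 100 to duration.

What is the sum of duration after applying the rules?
313

Step 1: Count records where phase = 'maintenance': 2
Step 2: Total bonus added: 2 × 100 = 200
Step 3: Original sum of duration: 113
Step 4: Final sum = 113 + 200 = 313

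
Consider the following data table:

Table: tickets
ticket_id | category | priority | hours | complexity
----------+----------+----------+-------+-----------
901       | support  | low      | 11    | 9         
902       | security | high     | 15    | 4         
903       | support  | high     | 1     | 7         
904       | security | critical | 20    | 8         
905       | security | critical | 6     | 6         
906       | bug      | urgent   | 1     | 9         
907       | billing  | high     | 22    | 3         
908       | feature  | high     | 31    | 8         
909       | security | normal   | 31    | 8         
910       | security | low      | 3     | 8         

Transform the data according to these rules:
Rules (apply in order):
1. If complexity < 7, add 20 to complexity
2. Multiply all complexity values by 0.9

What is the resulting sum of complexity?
117.0

Step 1: Apply Rule 1 - Add 20 to records with complexity < 7
  - 3 records affected: 13 + (3 × 20) = 73
  - Unaffected records: 57
  - Sum after Rule 1: 130
Step 2: Apply Rule 2 - Multiply all by 0.9
  - 130 × 0.9 = 117.0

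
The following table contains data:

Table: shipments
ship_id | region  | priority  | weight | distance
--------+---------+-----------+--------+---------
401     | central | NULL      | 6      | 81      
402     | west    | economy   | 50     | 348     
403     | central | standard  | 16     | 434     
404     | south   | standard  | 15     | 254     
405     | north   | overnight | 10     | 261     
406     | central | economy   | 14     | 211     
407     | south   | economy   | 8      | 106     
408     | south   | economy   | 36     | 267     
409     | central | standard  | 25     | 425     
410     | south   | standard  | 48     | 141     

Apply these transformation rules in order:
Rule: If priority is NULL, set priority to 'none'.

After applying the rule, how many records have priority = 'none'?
1

Step 1: Count records where priority IS NULL
Step 2: Found 1 records with NULL priority
Step 3: These records will have priority set to 'none'
Step 4: Records already having priority = 'none': 0
Step 5: Answer: 1 + 0 = 1 records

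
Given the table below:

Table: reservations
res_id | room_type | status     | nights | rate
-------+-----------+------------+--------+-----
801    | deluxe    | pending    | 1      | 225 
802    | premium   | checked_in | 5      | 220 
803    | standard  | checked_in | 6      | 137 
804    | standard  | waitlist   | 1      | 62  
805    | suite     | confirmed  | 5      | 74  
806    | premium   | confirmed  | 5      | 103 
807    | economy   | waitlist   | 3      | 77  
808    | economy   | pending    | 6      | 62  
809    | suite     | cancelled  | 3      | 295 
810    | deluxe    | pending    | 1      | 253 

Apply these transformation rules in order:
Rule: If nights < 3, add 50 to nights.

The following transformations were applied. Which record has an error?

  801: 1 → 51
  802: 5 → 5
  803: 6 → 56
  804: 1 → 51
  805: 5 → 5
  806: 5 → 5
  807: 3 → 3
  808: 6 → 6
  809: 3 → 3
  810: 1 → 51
Record 803 has an error. The correct transformed value should be 6, not 56.

Step 1: Check each record against the rule
Step 2: Record 803 has nights = 6
Step 3: Since 6 >= 3, the bonus should not have been applied
Step 4: Correct value = 6, but claimed value = 56
Conclusion: Record 803 has the error.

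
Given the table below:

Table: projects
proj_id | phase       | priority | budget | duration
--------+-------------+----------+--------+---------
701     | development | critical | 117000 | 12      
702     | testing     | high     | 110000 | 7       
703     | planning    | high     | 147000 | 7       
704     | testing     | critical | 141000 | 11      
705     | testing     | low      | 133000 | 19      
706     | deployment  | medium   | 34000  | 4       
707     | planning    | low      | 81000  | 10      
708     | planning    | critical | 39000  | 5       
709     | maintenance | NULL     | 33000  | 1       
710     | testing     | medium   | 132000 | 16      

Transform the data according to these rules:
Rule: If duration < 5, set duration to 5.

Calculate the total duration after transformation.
97

Step 1: 2 records have duration < 5
Step 2: These records originally summed to 5
Step 3: After setting to minimum: 2 × 5 = 10
Step 4: Unaffected records sum: 87
Step 5: Final sum = 10 + 87 = 97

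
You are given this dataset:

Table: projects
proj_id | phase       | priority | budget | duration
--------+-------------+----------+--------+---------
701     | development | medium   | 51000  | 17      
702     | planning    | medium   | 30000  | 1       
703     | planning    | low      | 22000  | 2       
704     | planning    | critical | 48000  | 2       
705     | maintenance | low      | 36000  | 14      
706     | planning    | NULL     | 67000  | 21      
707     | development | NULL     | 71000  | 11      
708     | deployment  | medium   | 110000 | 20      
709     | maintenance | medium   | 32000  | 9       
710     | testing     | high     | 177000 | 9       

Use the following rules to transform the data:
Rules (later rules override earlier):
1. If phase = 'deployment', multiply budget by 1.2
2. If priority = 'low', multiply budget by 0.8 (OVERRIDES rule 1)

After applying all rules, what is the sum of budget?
654400.0

Step 1: Rule 2 takes priority for records with priority = 'low'
  - 2 records: 58000 × 0.8 = 46400.0
Step 2: Rule 1 applies to remaining records with phase = 'deployment'
  - 1 records: 110000 × 1.2 = 132000.0
Step 3: Other records unchanged: 476000
Step 4: Final sum = 46400.0 + 132000.0 + 476000 = 654400.0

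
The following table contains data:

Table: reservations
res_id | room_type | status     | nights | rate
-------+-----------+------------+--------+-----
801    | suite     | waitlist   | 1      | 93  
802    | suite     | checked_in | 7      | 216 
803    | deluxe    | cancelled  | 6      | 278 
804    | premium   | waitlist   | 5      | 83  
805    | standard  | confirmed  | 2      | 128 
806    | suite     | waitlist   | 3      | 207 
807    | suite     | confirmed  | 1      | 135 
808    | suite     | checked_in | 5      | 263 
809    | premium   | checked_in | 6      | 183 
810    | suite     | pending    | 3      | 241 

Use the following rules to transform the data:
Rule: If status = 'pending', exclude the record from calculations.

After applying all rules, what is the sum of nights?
36

Step 1: Identify records where status = 'pending'
Step 2: The excluded records sum to 3
Step 3: Original total nights = 39
Step 4: Remaining total = 39 - 3 = 36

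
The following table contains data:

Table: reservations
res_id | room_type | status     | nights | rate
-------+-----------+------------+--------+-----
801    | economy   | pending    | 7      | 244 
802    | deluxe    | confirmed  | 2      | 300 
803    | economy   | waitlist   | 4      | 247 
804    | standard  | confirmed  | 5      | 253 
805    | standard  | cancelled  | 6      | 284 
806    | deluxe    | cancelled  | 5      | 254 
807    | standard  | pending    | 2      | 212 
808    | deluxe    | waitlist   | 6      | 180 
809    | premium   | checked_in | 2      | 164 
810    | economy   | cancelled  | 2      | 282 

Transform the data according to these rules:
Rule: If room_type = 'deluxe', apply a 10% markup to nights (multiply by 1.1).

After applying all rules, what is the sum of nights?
42.3

Step 1: Records with room_type = 'deluxe' have total nights = 13
Step 2: Apply multiplier: 13 × 1.1 = 14.3
Step 3: Other records total: 28
Step 4: Final sum = 14.3 + 28 = 42.3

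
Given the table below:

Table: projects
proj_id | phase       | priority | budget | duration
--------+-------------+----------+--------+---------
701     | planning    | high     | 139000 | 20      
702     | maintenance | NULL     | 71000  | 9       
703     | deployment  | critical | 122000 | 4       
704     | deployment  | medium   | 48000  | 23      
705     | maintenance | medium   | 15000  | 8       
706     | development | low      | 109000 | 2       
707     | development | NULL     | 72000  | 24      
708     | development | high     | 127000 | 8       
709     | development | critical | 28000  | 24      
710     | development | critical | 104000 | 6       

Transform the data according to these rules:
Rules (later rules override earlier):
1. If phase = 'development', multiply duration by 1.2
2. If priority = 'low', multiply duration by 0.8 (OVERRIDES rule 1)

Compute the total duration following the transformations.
140.0

Step 1: Rule 2 takes priority for records with priority = 'low'
  - 1 records: 2 × 0.8 = 1.6
Step 2: Rule 1 applies to remaining records with phase = 'development'
  - 4 records: 62 × 1.2 = 74.4
Step 3: Other records unchanged: 64
Step 4: Final sum = 1.6 + 74.4 + 64 = 140.0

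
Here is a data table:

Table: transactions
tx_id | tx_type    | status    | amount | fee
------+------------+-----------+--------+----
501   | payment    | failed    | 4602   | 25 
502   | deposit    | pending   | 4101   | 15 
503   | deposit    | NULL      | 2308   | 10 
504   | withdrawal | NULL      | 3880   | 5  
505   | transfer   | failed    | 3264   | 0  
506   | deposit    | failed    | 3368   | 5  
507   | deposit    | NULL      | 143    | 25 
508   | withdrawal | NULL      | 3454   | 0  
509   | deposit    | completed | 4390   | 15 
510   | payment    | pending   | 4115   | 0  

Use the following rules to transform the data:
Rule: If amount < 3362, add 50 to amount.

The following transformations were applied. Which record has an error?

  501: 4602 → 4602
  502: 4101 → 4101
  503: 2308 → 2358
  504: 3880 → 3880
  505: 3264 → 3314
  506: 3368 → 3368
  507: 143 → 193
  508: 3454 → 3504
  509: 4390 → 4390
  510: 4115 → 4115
Record 508 has an error. The correct transformed value should be 3454, not 3504.

Step 1: Check each record against the rule
Step 2: Record 508 has amount = 3454
Step 3: Since 3454 >= 3362, the bonus should not have been applied
Step 4: Correct value = 3454, but claimed value = 3504
Conclusion: Record 508 has the error.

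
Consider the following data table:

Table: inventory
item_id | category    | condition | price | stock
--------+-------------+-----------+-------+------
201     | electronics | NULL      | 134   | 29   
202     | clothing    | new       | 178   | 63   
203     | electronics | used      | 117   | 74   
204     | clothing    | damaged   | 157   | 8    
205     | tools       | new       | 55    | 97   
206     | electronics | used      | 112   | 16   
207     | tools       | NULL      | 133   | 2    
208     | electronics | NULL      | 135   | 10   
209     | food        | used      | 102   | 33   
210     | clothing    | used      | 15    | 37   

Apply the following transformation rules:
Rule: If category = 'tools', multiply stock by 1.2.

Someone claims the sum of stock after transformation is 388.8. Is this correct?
Yes, the result is correct.

Step 1: Calculate the correct sum after transformation
Step 2: Apply multiplier 1.2 to records where category = 'tools'
Step 3: Correct result = 388.8
Step 4: Claimed result = 388.8
Step 5: 388.8 = 388.8 ✓
Conclusion: The claimed result is correct.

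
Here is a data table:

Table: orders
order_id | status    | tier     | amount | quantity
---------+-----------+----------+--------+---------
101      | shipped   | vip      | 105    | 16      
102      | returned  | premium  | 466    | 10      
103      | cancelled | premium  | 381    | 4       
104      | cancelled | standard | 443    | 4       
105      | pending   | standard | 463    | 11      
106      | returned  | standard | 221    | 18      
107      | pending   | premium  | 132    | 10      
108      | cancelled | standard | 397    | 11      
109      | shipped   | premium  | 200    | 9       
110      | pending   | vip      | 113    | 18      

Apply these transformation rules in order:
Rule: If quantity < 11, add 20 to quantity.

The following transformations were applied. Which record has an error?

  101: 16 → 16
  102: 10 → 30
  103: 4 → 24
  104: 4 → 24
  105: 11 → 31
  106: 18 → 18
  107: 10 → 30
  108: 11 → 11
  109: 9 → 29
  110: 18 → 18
Record 105 has an error. The correct transformed value should be 11, not 31.

Step 1: Check each record against the rule
Step 2: Record 105 has quantity = 11
Step 3: Since 11 >= 11, the bonus should not have been applied
Step 4: Correct value = 11, but claimed value = 31
Conclusion: Record 105 has the error.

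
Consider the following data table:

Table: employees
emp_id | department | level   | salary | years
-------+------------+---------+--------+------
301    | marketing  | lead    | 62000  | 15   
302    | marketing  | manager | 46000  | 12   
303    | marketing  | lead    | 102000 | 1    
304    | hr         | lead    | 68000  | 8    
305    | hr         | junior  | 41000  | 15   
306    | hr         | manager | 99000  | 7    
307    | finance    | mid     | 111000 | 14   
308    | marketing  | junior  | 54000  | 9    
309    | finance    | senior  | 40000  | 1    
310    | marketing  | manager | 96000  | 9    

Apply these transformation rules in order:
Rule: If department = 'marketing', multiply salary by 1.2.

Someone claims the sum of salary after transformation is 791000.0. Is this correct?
Yes, the result is correct.

Step 1: Calculate the correct sum after transformation
Step 2: Apply multiplier 1.2 to records where department = 'marketing'
Step 3: Correct result = 791000.0
Step 4: Claimed result = 791000.0
Step 5: 791000.0 = 791000.0 ✓
Conclusion: The claimed result is correct.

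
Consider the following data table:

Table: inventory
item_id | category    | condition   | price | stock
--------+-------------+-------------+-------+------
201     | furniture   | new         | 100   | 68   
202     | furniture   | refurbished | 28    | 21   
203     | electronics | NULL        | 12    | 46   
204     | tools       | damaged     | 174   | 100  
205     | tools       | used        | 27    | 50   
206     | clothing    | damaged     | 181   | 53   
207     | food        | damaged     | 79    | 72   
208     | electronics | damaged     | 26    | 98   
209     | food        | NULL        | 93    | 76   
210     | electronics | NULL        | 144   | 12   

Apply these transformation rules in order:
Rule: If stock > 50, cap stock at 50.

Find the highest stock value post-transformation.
50

Step 1: Original maximum stock = 100
Step 2: Apply cap at 50
Step 3: 6 records had stock > 50 and were capped
Step 4: Maximum after transformation = 50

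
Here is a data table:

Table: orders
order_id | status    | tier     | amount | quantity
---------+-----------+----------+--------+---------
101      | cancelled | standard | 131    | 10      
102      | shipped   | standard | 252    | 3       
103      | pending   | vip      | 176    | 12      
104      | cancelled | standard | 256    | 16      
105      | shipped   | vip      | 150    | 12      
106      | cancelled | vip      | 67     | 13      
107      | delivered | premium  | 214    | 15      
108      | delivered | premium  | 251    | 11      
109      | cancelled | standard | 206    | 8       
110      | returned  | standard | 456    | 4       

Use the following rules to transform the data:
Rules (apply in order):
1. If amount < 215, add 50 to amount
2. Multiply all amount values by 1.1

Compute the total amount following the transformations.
2704.9

Step 1: Apply Rule 1 - Add 50 to records with amount < 215
  - 6 records affected: 944 + (6 × 50) = 1244
  - Unaffected records: 1215
  - Sum after Rule 1: 2459
Step 2: Apply Rule 2 - Multiply all by 1.1
  - 2459 × 1.1 = 2704.9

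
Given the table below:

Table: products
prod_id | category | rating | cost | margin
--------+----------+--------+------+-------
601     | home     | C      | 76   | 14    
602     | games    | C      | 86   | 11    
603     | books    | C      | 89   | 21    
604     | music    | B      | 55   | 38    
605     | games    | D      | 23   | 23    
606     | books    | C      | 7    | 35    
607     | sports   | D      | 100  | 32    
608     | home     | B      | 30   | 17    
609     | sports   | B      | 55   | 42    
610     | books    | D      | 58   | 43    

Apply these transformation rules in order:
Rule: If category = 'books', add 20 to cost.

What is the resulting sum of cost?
639

Step 1: Count records where category = 'books': 3
Step 2: Total bonus added: 3 × 20 = 60
Step 3: Original sum of cost: 579
Step 4: Final sum = 579 + 60 = 639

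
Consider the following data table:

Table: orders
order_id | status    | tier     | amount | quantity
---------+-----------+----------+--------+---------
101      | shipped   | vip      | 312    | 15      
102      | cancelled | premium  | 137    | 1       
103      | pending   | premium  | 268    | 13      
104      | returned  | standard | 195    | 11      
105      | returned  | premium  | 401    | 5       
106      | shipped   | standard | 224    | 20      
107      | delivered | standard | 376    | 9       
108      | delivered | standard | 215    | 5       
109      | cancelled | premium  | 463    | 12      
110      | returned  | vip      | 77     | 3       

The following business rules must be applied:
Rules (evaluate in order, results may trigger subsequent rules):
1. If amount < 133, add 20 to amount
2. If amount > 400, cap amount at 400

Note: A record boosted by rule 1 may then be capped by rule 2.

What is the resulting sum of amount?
2624

Step 1: Apply rule 1 to records with amount < 133
  - 1 records get bonus of 20
  - Of these, 0 records then exceed 400 and get capped
Step 2: Apply rule 2 to records with amount > 400
  - 2 records (original) are capped
Step 3: Calculate final sum = 2624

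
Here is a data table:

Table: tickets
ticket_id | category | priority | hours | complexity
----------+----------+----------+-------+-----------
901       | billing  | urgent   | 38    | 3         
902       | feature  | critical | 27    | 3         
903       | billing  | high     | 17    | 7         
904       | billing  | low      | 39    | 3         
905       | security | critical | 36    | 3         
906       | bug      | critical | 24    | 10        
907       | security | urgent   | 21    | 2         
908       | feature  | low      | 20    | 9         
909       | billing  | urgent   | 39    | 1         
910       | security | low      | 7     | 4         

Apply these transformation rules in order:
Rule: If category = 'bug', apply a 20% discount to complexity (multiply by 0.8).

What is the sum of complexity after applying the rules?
43.0

Step 1: Records with category = 'bug' have total complexity = 10
Step 2: Apply multiplier: 10 × 0.8 = 8.0
Step 3: Other records total: 35
Step 4: Final sum = 8.0 + 35 = 43.0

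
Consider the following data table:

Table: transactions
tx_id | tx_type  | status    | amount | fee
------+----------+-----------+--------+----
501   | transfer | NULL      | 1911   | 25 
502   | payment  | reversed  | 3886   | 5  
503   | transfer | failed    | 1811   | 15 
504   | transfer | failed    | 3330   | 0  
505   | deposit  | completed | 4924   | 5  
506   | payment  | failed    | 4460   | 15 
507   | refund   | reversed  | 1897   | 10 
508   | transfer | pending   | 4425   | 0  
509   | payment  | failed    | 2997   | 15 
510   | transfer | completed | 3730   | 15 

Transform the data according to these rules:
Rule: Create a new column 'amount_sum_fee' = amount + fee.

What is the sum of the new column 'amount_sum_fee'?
33476

Step 1: For each record, compute amount + fee
Example calculations:
  1911 + 25 = 1936
  3886 + 5 = 3891
  1811 + 15 = 1826
  ...
Step 2: Sum all derived values
Step 3: Total = 33476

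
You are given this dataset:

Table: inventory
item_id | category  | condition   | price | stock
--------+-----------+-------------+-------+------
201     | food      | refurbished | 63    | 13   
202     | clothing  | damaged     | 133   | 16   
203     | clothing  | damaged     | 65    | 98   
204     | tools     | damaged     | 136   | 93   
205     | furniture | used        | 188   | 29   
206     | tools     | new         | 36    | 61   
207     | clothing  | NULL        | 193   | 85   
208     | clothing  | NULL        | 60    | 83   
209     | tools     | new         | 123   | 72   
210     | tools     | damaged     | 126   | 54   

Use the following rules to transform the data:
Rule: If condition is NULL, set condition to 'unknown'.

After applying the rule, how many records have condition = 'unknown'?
2

Step 1: Count records where condition IS NULL
Step 2: Found 2 records with NULL condition
Step 3: These records will have condition set to 'unknown'
Step 4: Records already having condition = 'unknown': 0
Step 5: Answer: 2 + 0 = 2 records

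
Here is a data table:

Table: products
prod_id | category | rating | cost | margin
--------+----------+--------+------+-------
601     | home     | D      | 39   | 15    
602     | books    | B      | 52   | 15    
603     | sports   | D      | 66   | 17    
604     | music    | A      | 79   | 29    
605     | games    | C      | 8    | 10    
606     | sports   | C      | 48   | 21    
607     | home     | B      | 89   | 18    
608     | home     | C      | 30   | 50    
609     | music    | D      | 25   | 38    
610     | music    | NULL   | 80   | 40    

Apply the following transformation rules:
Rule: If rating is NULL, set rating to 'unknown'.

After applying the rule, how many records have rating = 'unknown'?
1

Step 1: Count records where rating IS NULL
Step 2: Found 1 records with NULL rating
Step 3: These records will have rating set to 'unknown'
Step 4: Records already having rating = 'unknown': 0
Step 5: Answer: 1 + 0 = 1 records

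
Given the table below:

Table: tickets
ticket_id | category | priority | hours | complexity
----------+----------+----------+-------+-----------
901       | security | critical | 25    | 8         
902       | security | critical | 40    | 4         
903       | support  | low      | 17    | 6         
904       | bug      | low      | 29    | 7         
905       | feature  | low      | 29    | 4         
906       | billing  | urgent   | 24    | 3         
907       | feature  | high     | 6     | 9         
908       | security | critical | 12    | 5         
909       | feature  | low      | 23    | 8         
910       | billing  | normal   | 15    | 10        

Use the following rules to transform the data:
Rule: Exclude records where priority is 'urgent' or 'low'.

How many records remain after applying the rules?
5

Step 1: Count records to exclude
  - 1 (urgent) + 4 (low) = 5 records
Step 2: Total records: 10
Step 3: Remaining = 10 - 5 = 5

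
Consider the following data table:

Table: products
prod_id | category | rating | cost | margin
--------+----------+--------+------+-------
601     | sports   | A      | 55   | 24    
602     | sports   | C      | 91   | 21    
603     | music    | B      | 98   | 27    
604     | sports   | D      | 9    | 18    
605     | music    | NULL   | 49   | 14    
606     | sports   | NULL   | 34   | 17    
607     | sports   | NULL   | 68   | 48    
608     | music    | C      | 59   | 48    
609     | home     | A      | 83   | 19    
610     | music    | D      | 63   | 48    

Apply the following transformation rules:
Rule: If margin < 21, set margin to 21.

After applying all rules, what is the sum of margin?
300

Step 1: 4 records have margin < 21
Step 2: These records originally summed to 68
Step 3: After setting to minimum: 4 × 21 = 84
Step 4: Unaffected records sum: 216
Step 5: Final sum = 84 + 216 = 300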